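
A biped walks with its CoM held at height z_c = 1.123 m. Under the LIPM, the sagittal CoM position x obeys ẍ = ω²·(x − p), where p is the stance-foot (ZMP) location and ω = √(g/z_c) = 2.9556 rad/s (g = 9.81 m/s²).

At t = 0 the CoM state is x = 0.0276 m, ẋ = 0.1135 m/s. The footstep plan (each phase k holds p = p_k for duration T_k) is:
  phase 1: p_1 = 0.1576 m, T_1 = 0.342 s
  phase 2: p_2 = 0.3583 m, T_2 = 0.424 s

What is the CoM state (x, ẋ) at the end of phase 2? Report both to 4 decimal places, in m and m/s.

x = -0.4711, ẋ = -2.2303

phase 1: p=0.1576, T=0.342, ωT=1.010815, cosh=1.555881, sinh=1.191959; start (x,ẋ)=(0.027600, 0.113500) → end (x,ẋ)=(0.001109, -0.281392)
phase 2: p=0.3583, T=0.424, ωT=1.253174, cosh=1.893519, sinh=1.607922; start (x,ẋ)=(0.001109, -0.281392) → end (x,ẋ)=(-0.471133, -2.230327)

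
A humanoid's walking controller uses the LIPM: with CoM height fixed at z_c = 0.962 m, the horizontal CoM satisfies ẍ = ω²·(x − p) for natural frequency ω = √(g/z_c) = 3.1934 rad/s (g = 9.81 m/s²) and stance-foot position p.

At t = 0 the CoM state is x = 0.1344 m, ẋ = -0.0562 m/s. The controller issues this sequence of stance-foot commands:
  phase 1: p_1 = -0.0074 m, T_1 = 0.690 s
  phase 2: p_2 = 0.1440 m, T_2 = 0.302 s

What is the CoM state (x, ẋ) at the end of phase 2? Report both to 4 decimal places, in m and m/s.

phase 1: p=-0.0074, T=0.690, ωT=2.203446, cosh=4.583295, sinh=4.472873; start (x,ẋ)=(0.134400, -0.056200) → end (x,ẋ)=(0.563794, 1.767843)
phase 2: p=0.1440, T=0.302, ωT=0.964407, cosh=1.502220, sinh=1.121011; start (x,ẋ)=(0.563794, 1.767843) → end (x,ẋ)=(1.395207, 4.158484)

x = 1.3952, ẋ = 4.1585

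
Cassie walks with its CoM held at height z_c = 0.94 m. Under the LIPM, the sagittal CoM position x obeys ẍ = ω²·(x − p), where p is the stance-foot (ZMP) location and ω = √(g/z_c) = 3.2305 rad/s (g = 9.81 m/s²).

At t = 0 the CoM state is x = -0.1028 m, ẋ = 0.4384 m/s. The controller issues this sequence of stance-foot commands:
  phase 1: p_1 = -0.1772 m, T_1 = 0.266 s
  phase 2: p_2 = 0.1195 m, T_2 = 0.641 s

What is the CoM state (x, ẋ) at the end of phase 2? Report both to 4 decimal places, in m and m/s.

x = 0.8902, ẋ = 2.6210

phase 1: p=-0.1772, T=0.266, ωT=0.859313, cosh=1.392495, sinh=0.969042; start (x,ẋ)=(-0.102800, 0.438400) → end (x,ẋ)=(0.057907, 0.843379)
phase 2: p=0.1195, T=0.641, ωT=2.070750, cosh=4.028432, sinh=3.902341; start (x,ẋ)=(0.057907, 0.843379) → end (x,ẋ)=(0.890151, 2.621021)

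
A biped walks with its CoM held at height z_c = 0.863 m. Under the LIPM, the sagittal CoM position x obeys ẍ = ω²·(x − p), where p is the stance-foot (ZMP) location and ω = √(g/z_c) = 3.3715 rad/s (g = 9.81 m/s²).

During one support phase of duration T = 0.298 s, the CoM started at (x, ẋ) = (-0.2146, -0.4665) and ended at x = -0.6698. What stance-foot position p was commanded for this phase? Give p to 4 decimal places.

ωT = 3.3715·0.298 = 1.004707; cosh(ωT) = 1.548629, sinh(ωT) = 1.182478
x(T) = p + (x₀−p)·cosh(ωT) + (ẋ₀/ω)·sinh(ωT) ⇒ p·(1 − cosh) = x(T) − x₀·cosh − (ẋ₀/ω)·sinh
numerator   = -0.6698 − (-0.2146)·1.548629 − (-0.4665/3.3715)·1.182478 = -0.173850
denominator = 1 − 1.548629 = -0.548629
p = -0.173850 / -0.548629 = 0.3169

p = 0.3169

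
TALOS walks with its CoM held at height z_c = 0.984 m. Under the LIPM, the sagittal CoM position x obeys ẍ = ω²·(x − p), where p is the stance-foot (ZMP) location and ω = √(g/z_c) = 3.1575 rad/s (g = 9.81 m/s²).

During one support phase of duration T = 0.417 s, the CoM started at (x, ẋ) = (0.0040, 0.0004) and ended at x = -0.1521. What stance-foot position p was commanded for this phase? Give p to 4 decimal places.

p = 0.1604

ωT = 3.1575·0.417 = 1.316677; cosh(ωT) = 1.999514, sinh(ωT) = 1.731490
x(T) = p + (x₀−p)·cosh(ωT) + (ẋ₀/ω)·sinh(ωT) ⇒ p·(1 − cosh) = x(T) − x₀·cosh − (ẋ₀/ω)·sinh
numerator   = -0.1521 − (0.0040)·1.999514 − (0.0004/3.1575)·1.731490 = -0.160317
denominator = 1 − 1.999514 = -0.999514
p = -0.160317 / -0.999514 = 0.1604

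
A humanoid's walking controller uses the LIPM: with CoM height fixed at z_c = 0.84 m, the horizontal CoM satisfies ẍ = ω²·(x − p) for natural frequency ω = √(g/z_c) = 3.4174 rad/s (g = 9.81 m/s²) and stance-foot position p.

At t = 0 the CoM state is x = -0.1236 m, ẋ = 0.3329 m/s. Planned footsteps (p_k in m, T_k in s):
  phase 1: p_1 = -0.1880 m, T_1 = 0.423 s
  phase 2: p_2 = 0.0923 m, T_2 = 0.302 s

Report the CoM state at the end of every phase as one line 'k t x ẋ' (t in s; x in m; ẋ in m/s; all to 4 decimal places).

phase 1: p=-0.1880, T=0.423, ωT=1.445560, cosh=2.239922, sinh=2.004308; start (x,ẋ)=(-0.123600, 0.332900) → end (x,ẋ)=(0.151497, 1.186779)
phase 2: p=0.0923, T=0.302, ωT=1.032055, cosh=1.581551, sinh=1.225277; start (x,ẋ)=(0.151497, 1.186779) → end (x,ẋ)=(0.611432, 2.124825)

1 0.4230 0.1515 1.1868
2 0.7250 0.6114 2.1248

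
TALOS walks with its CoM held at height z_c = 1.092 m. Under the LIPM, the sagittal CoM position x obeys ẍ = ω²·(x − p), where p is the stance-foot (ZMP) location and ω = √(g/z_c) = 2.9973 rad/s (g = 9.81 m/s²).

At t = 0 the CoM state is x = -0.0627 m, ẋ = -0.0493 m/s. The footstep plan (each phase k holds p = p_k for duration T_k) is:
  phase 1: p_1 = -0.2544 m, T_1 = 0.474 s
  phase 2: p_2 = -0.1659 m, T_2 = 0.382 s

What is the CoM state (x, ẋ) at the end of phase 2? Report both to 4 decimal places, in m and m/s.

phase 1: p=-0.2544, T=0.474, ωT=1.420720, cosh=2.190821, sinh=1.949281; start (x,ẋ)=(-0.062700, -0.049300) → end (x,ẋ)=(0.133518, 1.012015)
phase 2: p=-0.1659, T=0.382, ωT=1.144969, cosh=1.730288, sinh=1.412054; start (x,ẋ)=(0.133518, 1.012015) → end (x,ẋ)=(0.828949, 3.018321)

x = 0.8289, ẋ = 3.0183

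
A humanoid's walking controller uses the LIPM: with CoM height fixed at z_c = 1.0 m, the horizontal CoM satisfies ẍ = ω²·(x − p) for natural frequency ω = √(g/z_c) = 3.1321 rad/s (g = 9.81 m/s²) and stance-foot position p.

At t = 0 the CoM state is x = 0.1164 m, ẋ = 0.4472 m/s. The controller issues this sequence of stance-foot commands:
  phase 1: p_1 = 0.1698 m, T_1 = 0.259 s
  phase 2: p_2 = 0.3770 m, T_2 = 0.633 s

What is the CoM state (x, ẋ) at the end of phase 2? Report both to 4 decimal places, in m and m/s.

x = 0.3348, ẋ = -0.0052

phase 1: p=0.1698, T=0.259, ωT=0.811214, cosh=1.347478, sinh=0.903160; start (x,ẋ)=(0.116400, 0.447200) → end (x,ẋ)=(0.226797, 0.451535)
phase 2: p=0.3770, T=0.633, ωT=1.982619, cosh=3.699723, sinh=3.562015; start (x,ẋ)=(0.226797, 0.451535) → end (x,ẋ)=(0.334805, -0.005193)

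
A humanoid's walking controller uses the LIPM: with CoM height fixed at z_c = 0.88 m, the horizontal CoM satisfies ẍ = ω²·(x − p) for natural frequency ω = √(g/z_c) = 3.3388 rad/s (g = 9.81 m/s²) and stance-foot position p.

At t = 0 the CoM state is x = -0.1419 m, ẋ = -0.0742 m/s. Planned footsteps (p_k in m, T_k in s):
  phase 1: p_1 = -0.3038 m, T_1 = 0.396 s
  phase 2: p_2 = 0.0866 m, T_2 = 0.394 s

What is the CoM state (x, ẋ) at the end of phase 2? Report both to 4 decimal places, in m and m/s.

phase 1: p=-0.3038, T=0.396, ωT=1.322165, cosh=2.009046, sinh=1.742488; start (x,ẋ)=(-0.141900, -0.074200) → end (x,ẋ)=(-0.017260, 0.792834)
phase 2: p=0.0866, T=0.394, ωT=1.315487, cosh=1.997455, sinh=1.729111; start (x,ẋ)=(-0.017260, 0.792834) → end (x,ẋ)=(0.289741, 0.984051)

x = 0.2897, ẋ = 0.9841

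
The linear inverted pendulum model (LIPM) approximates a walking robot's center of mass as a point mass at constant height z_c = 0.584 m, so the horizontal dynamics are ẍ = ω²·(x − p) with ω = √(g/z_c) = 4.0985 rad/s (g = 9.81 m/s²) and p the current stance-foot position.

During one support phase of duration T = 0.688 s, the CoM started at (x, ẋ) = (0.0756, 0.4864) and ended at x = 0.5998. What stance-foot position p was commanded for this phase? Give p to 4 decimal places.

ωT = 4.0985·0.688 = 2.819768; cosh(ωT) = 8.416289, sinh(ωT) = 8.356670
x(T) = p + (x₀−p)·cosh(ωT) + (ẋ₀/ω)·sinh(ωT) ⇒ p·(1 − cosh) = x(T) − x₀·cosh − (ẋ₀/ω)·sinh
numerator   = 0.5998 − (0.0756)·8.416289 − (0.4864/4.0985)·8.356670 = -1.028221
denominator = 1 − 8.416289 = -7.416289
p = -1.028221 / -7.416289 = 0.1386

p = 0.1386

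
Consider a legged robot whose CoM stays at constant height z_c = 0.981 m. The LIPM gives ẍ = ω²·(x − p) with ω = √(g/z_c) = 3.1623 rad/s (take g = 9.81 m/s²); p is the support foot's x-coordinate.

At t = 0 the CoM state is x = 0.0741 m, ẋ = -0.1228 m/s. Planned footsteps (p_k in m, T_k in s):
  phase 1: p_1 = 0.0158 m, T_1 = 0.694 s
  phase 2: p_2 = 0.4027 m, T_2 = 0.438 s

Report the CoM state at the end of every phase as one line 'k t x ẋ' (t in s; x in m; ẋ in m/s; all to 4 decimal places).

phase 1: p=0.0158, T=0.694, ωT=2.194636, cosh=4.544067, sinh=4.432668; start (x,ẋ)=(0.074100, -0.122800) → end (x,ẋ)=(0.108588, 0.259204)
phase 2: p=0.4027, T=0.438, ωT=1.385087, cosh=2.122738, sinh=1.872437; start (x,ẋ)=(0.108588, 0.259204) → end (x,ẋ)=(-0.068146, -1.191277)

1 0.6940 0.1086 0.2592
2 1.1320 -0.0681 -1.1913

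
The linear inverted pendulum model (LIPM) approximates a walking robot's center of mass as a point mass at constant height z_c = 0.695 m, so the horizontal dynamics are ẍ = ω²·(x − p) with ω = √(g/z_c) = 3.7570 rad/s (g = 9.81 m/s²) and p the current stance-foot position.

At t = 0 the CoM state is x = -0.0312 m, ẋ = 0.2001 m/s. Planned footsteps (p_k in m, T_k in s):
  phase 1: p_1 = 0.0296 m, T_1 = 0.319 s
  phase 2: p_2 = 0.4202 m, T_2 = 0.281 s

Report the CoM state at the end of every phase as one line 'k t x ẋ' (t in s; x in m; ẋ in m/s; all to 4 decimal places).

1 0.3190 -0.0001 0.0177
2 0.6000 -0.2510 -1.9660

phase 1: p=0.0296, T=0.319, ωT=1.198483, cosh=1.808368, sinh=1.506716; start (x,ẋ)=(-0.031200, 0.200100) → end (x,ẋ)=(-0.000100, 0.017682)
phase 2: p=0.4202, T=0.281, ωT=1.055717, cosh=1.610989, sinh=1.263046; start (x,ẋ)=(-0.000100, 0.017682) → end (x,ẋ)=(-0.250955, -1.965950)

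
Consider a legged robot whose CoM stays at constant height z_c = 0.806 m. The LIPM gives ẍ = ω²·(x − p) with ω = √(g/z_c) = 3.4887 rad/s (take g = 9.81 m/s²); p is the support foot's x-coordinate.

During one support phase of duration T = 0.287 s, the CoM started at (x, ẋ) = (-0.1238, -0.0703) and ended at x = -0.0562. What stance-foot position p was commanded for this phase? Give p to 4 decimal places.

p = -0.2915

ωT = 3.4887·0.287 = 1.001257; cosh(ωT) = 1.544559, sinh(ωT) = 1.177142
x(T) = p + (x₀−p)·cosh(ωT) + (ẋ₀/ω)·sinh(ωT) ⇒ p·(1 − cosh) = x(T) − x₀·cosh − (ẋ₀/ω)·sinh
numerator   = -0.0562 − (-0.1238)·1.544559 − (-0.0703/3.4887)·1.177142 = 0.158737
denominator = 1 − 1.544559 = -0.544559
p = 0.158737 / -0.544559 = -0.2915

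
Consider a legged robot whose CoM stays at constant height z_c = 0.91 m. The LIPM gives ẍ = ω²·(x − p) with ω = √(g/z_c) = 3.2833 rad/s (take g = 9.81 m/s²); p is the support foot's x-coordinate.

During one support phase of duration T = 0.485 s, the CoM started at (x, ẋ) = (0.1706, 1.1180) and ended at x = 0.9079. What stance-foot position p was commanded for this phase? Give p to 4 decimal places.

p = 0.2123

ωT = 3.2833·0.485 = 1.592401; cosh(ωT) = 2.559486, sinh(ωT) = 2.356049
x(T) = p + (x₀−p)·cosh(ωT) + (ẋ₀/ω)·sinh(ωT) ⇒ p·(1 − cosh) = x(T) − x₀·cosh − (ẋ₀/ω)·sinh
numerator   = 0.9079 − (0.1706)·2.559486 − (1.1180/3.2833)·2.356049 = -0.331009
denominator = 1 − 2.559486 = -1.559486
p = -0.331009 / -1.559486 = 0.2123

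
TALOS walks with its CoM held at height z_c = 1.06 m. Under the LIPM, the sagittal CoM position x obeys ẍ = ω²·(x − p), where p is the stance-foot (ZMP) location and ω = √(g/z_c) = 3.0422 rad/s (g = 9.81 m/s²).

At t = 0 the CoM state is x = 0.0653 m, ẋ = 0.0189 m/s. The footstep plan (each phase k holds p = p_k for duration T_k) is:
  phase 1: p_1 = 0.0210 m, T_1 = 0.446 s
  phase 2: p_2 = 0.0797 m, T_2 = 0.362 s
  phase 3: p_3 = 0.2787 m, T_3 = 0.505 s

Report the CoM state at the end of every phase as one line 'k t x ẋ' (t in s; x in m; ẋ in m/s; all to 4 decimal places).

phase 1: p=0.0210, T=0.446, ωT=1.356821, cosh=2.070653, sinh=1.813175; start (x,ẋ)=(0.065300, 0.018900) → end (x,ẋ)=(0.123994, 0.283496)
phase 2: p=0.0797, T=0.362, ωT=1.101276, cosh=1.670225, sinh=1.337778; start (x,ẋ)=(0.123994, 0.283496) → end (x,ẋ)=(0.278346, 0.653771)
phase 3: p=0.2787, T=0.505, ωT=1.536311, cosh=2.431294, sinh=2.216120; start (x,ẋ)=(0.278346, 0.653771) → end (x,ẋ)=(0.754086, 1.587125)

1 0.4460 0.1240 0.2835
2 0.8080 0.2783 0.6538
3 1.3130 0.7541 1.5871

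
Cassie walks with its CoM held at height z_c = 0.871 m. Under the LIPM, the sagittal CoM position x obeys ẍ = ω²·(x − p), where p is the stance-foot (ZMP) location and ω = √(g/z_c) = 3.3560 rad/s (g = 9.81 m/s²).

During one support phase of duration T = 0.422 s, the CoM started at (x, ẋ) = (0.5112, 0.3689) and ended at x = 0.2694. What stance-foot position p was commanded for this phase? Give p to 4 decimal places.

ωT = 3.3560·0.422 = 1.416232; cosh(ωT) = 2.182094, sinh(ωT) = 1.939467
x(T) = p + (x₀−p)·cosh(ωT) + (ẋ₀/ω)·sinh(ωT) ⇒ p·(1 − cosh) = x(T) − x₀·cosh − (ẋ₀/ω)·sinh
numerator   = 0.2694 − (0.5112)·2.182094 − (0.3689/3.3560)·1.939467 = -1.059278
denominator = 1 − 2.182094 = -1.182094
p = -1.059278 / -1.182094 = 0.8961

p = 0.8961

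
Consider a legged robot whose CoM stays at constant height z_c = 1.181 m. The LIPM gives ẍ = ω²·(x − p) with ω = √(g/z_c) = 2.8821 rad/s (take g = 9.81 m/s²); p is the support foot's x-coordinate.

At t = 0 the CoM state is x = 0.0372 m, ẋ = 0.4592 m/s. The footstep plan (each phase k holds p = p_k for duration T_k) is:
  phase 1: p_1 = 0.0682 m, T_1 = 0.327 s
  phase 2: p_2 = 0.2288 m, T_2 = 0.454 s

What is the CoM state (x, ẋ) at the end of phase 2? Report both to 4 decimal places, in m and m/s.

x = 0.5093, ẋ = 0.9912

phase 1: p=0.0682, T=0.327, ωT=0.942447, cosh=1.477963, sinh=1.088290; start (x,ẋ)=(0.037200, 0.459200) → end (x,ẋ)=(0.195778, 0.581447)
phase 2: p=0.2288, T=0.454, ωT=1.308473, cosh=1.985376, sinh=1.715144; start (x,ẋ)=(0.195778, 0.581447) → end (x,ẋ)=(0.509260, 0.991159)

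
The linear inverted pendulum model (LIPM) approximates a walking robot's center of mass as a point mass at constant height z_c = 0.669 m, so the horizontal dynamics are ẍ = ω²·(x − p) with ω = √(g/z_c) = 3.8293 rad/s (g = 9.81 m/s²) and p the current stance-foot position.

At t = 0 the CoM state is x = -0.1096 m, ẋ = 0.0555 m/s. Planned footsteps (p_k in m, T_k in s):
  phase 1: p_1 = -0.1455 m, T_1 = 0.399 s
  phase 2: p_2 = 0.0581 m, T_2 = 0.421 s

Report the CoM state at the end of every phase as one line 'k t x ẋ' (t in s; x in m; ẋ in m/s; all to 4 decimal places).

phase 1: p=-0.1455, T=0.399, ωT=1.527891, cosh=2.412719, sinh=2.195727; start (x,ẋ)=(-0.109600, 0.055500) → end (x,ẋ)=(-0.027060, 0.435757)
phase 2: p=0.0581, T=0.421, ωT=1.612135, cosh=2.606483, sinh=2.407022; start (x,ẋ)=(-0.027060, 0.435757) → end (x,ẋ)=(0.110041, 0.350858)

1 0.3990 -0.0271 0.4358
2 0.8200 0.1100 0.3509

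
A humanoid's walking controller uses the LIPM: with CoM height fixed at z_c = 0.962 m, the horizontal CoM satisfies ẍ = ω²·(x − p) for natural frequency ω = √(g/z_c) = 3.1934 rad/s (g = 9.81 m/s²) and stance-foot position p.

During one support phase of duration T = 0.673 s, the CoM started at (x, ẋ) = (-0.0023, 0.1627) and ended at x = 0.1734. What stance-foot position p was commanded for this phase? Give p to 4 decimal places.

ωT = 3.1934·0.673 = 2.149158; cosh(ωT) = 4.347108, sinh(ωT) = 4.230526
x(T) = p + (x₀−p)·cosh(ωT) + (ẋ₀/ω)·sinh(ωT) ⇒ p·(1 − cosh) = x(T) − x₀·cosh − (ẋ₀/ω)·sinh
numerator   = 0.1734 − (-0.0023)·4.347108 − (0.1627/3.1934)·4.230526 = -0.032142
denominator = 1 − 4.347108 = -3.347108
p = -0.032142 / -3.347108 = 0.0096

p = 0.0096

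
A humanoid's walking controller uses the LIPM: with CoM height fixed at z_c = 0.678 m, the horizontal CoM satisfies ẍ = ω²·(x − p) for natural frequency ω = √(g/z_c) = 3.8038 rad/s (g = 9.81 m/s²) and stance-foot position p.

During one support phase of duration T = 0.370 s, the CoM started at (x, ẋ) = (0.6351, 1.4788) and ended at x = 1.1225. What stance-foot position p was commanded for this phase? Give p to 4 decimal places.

p = 0.8575

ωT = 3.8038·0.370 = 1.407406; cosh(ωT) = 2.165061, sinh(ωT) = 1.920283
x(T) = p + (x₀−p)·cosh(ωT) + (ẋ₀/ω)·sinh(ωT) ⇒ p·(1 − cosh) = x(T) − x₀·cosh − (ẋ₀/ω)·sinh
numerator   = 1.1225 − (0.6351)·2.165061 − (1.4788/3.8038)·1.920283 = -0.999077
denominator = 1 − 2.165061 = -1.165061
p = -0.999077 / -1.165061 = 0.8575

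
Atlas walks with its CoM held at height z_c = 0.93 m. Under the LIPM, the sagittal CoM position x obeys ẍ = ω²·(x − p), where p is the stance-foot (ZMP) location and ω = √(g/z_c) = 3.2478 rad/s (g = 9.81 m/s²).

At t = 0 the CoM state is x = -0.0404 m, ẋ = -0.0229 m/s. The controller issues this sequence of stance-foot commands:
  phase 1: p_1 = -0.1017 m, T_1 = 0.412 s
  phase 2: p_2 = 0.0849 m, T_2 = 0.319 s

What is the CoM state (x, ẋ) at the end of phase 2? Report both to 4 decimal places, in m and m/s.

phase 1: p=-0.1017, T=0.412, ωT=1.338094, cosh=2.037058, sinh=1.774712; start (x,ẋ)=(-0.040400, -0.022900) → end (x,ẋ)=(0.010658, 0.306679)
phase 2: p=0.0849, T=0.319, ωT=1.036048, cosh=1.586456, sinh=1.231602; start (x,ẋ)=(0.010658, 0.306679) → end (x,ẋ)=(0.083415, 0.189566)

x = 0.0834, ẋ = 0.1896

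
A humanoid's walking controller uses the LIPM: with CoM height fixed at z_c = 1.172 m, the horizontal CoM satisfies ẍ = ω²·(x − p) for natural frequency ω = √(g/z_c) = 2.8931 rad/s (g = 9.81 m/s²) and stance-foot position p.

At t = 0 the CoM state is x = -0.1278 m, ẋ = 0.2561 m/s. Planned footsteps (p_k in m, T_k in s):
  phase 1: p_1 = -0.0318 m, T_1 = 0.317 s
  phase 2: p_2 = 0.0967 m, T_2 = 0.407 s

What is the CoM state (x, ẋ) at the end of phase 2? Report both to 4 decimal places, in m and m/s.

x = -0.1734, ẋ = -0.6012

phase 1: p=-0.0318, T=0.317, ωT=0.917113, cosh=1.450864, sinh=1.051192; start (x,ẋ)=(-0.127800, 0.256100) → end (x,ẋ)=(-0.078030, 0.079611)
phase 2: p=0.0967, T=0.407, ωT=1.177492, cosh=1.777136, sinh=1.469086; start (x,ẋ)=(-0.078030, 0.079611) → end (x,ẋ)=(-0.173394, -0.601162)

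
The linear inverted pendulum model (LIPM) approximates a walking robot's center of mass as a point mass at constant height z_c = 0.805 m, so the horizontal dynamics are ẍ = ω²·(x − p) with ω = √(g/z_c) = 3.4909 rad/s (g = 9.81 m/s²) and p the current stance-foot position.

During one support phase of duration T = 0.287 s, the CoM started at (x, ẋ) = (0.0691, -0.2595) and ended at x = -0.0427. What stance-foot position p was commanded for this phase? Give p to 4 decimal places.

p = 0.1135

ωT = 3.4909·0.287 = 1.001888; cosh(ωT) = 1.545303, sinh(ωT) = 1.178117
x(T) = p + (x₀−p)·cosh(ωT) + (ẋ₀/ω)·sinh(ωT) ⇒ p·(1 − cosh) = x(T) − x₀·cosh − (ẋ₀/ω)·sinh
numerator   = -0.0427 − (0.0691)·1.545303 − (-0.2595/3.4909)·1.178117 = -0.061904
denominator = 1 − 1.545303 = -0.545303
p = -0.061904 / -0.545303 = 0.1135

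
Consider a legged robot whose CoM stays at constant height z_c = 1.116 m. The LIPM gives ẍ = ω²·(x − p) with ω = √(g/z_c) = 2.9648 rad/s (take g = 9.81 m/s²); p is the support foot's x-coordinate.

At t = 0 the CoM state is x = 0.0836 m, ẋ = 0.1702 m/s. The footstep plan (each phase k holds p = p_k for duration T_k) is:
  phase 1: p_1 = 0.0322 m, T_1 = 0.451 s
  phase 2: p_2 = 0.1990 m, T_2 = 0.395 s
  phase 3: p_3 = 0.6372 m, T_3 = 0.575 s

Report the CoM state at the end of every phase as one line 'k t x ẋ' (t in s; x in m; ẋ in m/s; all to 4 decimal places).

phase 1: p=0.0322, T=0.451, ωT=1.337125, cosh=2.035339, sinh=1.772740; start (x,ẋ)=(0.083600, 0.170200) → end (x,ẋ)=(0.238584, 0.616564)
phase 2: p=0.1990, T=0.395, ωT=1.171096, cosh=1.767776, sinh=1.457749; start (x,ẋ)=(0.238584, 0.616564) → end (x,ẋ)=(0.572131, 1.261026)
phase 3: p=0.6372, T=0.575, ωT=1.704760, cosh=2.840941, sinh=2.659125; start (x,ẋ)=(0.572131, 1.261026) → end (x,ẋ)=(1.583356, 3.069512)

1 0.4510 0.2386 0.6166
2 0.8460 0.5721 1.2610
3 1.4210 1.5834 3.0695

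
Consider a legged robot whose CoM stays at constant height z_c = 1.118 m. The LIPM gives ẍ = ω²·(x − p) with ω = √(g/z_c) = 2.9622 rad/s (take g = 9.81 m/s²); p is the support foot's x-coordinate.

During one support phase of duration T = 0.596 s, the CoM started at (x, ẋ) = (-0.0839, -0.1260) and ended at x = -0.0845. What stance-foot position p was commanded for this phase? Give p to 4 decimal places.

p = -0.1437

ωT = 2.9622·0.596 = 1.765471; cosh(ωT) = 3.007716, sinh(ωT) = 2.836610
x(T) = p + (x₀−p)·cosh(ωT) + (ẋ₀/ω)·sinh(ωT) ⇒ p·(1 − cosh) = x(T) − x₀·cosh − (ẋ₀/ω)·sinh
numerator   = -0.0845 − (-0.0839)·3.007716 − (-0.1260/2.9622)·2.836610 = 0.288505
denominator = 1 − 3.007716 = -2.007716
p = 0.288505 / -2.007716 = -0.1437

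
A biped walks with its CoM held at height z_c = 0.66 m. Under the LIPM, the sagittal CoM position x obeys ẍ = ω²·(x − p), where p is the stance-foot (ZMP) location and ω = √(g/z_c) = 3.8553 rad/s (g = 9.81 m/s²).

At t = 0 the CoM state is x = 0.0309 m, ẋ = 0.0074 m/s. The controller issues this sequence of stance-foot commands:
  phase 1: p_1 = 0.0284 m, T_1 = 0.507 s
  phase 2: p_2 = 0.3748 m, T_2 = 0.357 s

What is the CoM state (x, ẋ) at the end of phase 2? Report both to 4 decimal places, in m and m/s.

phase 1: p=0.0284, T=0.507, ωT=1.954637, cosh=3.601486, sinh=3.459870; start (x,ẋ)=(0.030900, 0.007400) → end (x,ẋ)=(0.044045, 0.059998)
phase 2: p=0.3748, T=0.357, ωT=1.376342, cosh=2.106444, sinh=1.853944; start (x,ẋ)=(0.044045, 0.059998) → end (x,ẋ)=(-0.293066, -2.237694)

x = -0.2931, ẋ = -2.2377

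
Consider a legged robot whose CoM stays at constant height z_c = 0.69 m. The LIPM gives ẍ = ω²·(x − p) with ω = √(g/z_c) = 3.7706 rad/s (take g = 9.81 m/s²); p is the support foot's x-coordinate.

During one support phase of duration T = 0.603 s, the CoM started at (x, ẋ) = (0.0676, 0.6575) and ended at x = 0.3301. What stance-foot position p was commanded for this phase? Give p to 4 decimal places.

p = 0.2148

ωT = 3.7706·0.603 = 2.273672; cosh(ωT) = 4.908970, sinh(ωT) = 4.806037
x(T) = p + (x₀−p)·cosh(ωT) + (ẋ₀/ω)·sinh(ωT) ⇒ p·(1 − cosh) = x(T) − x₀·cosh − (ẋ₀/ω)·sinh
numerator   = 0.3301 − (0.0676)·4.908970 − (0.6575/3.7706)·4.806037 = -0.839801
denominator = 1 − 4.908970 = -3.908970
p = -0.839801 / -3.908970 = 0.2148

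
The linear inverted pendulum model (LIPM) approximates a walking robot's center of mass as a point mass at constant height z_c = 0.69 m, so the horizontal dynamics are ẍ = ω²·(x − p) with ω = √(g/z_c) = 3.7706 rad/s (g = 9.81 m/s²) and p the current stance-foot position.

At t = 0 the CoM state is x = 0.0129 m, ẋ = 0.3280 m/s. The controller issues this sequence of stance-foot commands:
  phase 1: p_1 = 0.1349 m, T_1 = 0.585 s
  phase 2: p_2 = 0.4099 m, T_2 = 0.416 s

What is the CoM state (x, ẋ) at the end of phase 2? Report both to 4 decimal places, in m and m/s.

phase 1: p=0.1349, T=0.585, ωT=2.205801, cosh=4.593841, sinh=4.483679; start (x,ẋ)=(0.012900, 0.328000) → end (x,ẋ)=(-0.035519, -0.555772)
phase 2: p=0.4099, T=0.416, ωT=1.568570, cosh=2.504060, sinh=2.295717; start (x,ẋ)=(-0.035519, -0.555772) → end (x,ẋ)=(-1.043835, -5.247333)

x = -1.0438, ẋ = -5.2473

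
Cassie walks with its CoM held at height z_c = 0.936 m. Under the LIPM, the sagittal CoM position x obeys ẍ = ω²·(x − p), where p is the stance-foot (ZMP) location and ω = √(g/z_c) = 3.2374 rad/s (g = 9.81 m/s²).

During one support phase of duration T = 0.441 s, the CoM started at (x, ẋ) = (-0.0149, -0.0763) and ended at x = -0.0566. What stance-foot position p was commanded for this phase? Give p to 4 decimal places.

p = -0.0187

ωT = 3.2374·0.441 = 1.427693; cosh(ωT) = 2.204467, sinh(ωT) = 1.964605
x(T) = p + (x₀−p)·cosh(ωT) + (ẋ₀/ω)·sinh(ωT) ⇒ p·(1 − cosh) = x(T) − x₀·cosh − (ẋ₀/ω)·sinh
numerator   = -0.0566 − (-0.0149)·2.204467 − (-0.0763/3.2374)·1.964605 = 0.022549
denominator = 1 − 2.204467 = -1.204467
p = 0.022549 / -1.204467 = -0.0187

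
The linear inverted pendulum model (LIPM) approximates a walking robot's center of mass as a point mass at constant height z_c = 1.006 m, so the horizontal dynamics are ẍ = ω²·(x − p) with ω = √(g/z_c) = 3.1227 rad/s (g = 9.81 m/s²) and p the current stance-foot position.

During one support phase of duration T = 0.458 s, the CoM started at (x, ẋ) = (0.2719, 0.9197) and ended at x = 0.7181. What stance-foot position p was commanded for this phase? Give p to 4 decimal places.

p = 0.3827

ωT = 3.1227·0.458 = 1.430197; cosh(ωT) = 2.209391, sinh(ωT) = 1.970129
x(T) = p + (x₀−p)·cosh(ωT) + (ẋ₀/ω)·sinh(ωT) ⇒ p·(1 − cosh) = x(T) − x₀·cosh − (ẋ₀/ω)·sinh
numerator   = 0.7181 − (0.2719)·2.209391 − (0.9197/3.1227)·1.970129 = -0.462878
denominator = 1 − 2.209391 = -1.209391
p = -0.462878 / -1.209391 = 0.3827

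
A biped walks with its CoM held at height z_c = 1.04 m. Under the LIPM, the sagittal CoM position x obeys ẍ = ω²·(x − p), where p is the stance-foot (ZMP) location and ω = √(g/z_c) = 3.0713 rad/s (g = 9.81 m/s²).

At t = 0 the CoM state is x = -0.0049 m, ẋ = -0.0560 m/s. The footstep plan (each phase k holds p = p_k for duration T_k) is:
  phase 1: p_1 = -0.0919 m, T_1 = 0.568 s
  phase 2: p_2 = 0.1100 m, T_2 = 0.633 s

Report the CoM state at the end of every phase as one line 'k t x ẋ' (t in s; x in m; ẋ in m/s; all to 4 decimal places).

phase 1: p=-0.0919, T=0.568, ωT=1.744498, cosh=2.948881, sinh=2.774149; start (x,ẋ)=(-0.004900, -0.056000) → end (x,ẋ)=(0.114071, 0.576124)
phase 2: p=0.1100, T=0.633, ωT=1.944133, cosh=3.565341, sinh=3.422230; start (x,ẋ)=(0.114071, 0.576124) → end (x,ẋ)=(0.766466, 2.096864)

1 0.5680 0.1141 0.5761
2 1.2010 0.7665 2.0969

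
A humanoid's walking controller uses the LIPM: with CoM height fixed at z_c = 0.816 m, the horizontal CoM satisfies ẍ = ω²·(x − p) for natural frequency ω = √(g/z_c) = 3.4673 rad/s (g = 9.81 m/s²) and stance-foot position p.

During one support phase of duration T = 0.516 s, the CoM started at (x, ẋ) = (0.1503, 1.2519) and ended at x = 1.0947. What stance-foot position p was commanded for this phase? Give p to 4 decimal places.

p = 0.2013

ωT = 3.4673·0.516 = 1.789127; cosh(ωT) = 3.075665, sinh(ωT) = 2.908559
x(T) = p + (x₀−p)·cosh(ωT) + (ẋ₀/ω)·sinh(ωT) ⇒ p·(1 − cosh) = x(T) − x₀·cosh − (ẋ₀/ω)·sinh
numerator   = 1.0947 − (0.1503)·3.075665 − (1.2519/3.4673)·2.908559 = -0.417734
denominator = 1 − 3.075665 = -2.075665
p = -0.417734 / -2.075665 = 0.2013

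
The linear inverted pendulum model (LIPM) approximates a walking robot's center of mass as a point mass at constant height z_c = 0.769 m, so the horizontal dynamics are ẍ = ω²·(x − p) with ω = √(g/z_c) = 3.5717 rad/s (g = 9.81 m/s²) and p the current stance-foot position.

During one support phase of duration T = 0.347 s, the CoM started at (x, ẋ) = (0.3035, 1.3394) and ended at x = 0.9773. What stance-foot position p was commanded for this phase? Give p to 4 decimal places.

ωT = 3.5717·0.347 = 1.239380; cosh(ωT) = 1.871518, sinh(ωT) = 1.581954
x(T) = p + (x₀−p)·cosh(ωT) + (ẋ₀/ω)·sinh(ωT) ⇒ p·(1 − cosh) = x(T) − x₀·cosh − (ẋ₀/ω)·sinh
numerator   = 0.9773 − (0.3035)·1.871518 − (1.3394/3.5717)·1.581954 = -0.183944
denominator = 1 − 1.871518 = -0.871518
p = -0.183944 / -0.871518 = 0.2111

p = 0.2111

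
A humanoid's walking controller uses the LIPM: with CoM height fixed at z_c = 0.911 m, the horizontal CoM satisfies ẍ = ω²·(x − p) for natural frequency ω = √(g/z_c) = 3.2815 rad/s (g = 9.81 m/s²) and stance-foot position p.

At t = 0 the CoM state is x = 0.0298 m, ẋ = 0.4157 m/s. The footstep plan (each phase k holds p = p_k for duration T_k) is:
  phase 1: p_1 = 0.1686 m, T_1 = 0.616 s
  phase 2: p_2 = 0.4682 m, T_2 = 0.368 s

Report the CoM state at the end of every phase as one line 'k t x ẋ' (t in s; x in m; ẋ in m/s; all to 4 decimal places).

1 0.6160 0.1053 -0.0924
2 0.9840 -0.2360 -1.9825

phase 1: p=0.1686, T=0.616, ωT=2.021404, cosh=3.840693, sinh=3.708223; start (x,ẋ)=(0.029800, 0.415700) → end (x,ẋ)=(0.105269, -0.092417)
phase 2: p=0.4682, T=0.368, ωT=1.207592, cosh=1.822168, sinh=1.523251; start (x,ẋ)=(0.105269, -0.092417) → end (x,ẋ)=(-0.236020, -1.982527)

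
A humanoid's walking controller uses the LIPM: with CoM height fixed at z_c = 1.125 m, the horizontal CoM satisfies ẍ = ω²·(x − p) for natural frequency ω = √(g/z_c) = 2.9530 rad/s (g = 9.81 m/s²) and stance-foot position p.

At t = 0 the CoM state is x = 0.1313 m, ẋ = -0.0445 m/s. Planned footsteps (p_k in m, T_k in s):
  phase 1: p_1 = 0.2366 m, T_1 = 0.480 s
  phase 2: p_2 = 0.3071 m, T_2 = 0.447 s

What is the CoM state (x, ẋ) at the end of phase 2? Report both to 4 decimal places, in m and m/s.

x = -0.7669, ẋ = -3.0986

phase 1: p=0.2366, T=0.480, ωT=1.417440, cosh=2.184438, sinh=1.942105; start (x,ẋ)=(0.131300, -0.044500) → end (x,ẋ)=(-0.022688, -0.701107)
phase 2: p=0.3071, T=0.447, ωT=1.319991, cosh=2.005263, sinh=1.738125; start (x,ẋ)=(-0.022688, -0.701107) → end (x,ẋ)=(-0.766880, -3.098599)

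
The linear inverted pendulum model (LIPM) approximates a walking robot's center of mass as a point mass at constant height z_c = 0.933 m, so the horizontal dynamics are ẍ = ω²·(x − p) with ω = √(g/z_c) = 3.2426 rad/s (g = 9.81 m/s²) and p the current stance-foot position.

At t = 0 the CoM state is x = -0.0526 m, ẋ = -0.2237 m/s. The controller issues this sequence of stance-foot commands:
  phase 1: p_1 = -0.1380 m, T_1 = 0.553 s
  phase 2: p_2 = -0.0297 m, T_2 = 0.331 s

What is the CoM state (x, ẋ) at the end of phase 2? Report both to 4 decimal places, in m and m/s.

phase 1: p=-0.1380, T=0.553, ωT=1.793158, cosh=3.087415, sinh=2.920981; start (x,ẋ)=(-0.052600, -0.223700) → end (x,ẋ)=(-0.075847, 0.118218)
phase 2: p=-0.0297, T=0.331, ωT=1.073301, cosh=1.633448, sinh=1.291570; start (x,ẋ)=(-0.075847, 0.118218) → end (x,ẋ)=(-0.057991, -0.000163)

x = -0.0580, ẋ = -0.0002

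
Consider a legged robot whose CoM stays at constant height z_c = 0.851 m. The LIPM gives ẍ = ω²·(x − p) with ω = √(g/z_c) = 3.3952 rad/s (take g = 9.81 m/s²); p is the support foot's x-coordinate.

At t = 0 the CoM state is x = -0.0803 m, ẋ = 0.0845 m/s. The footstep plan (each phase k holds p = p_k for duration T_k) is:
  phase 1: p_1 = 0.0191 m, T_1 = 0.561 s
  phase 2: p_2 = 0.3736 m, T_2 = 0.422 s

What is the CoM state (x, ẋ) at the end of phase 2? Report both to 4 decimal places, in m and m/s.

phase 1: p=0.0191, T=0.561, ωT=1.904707, cosh=3.433153, sinh=3.284287; start (x,ẋ)=(-0.080300, 0.084500) → end (x,ẋ)=(-0.240416, -0.818289)
phase 2: p=0.3736, T=0.422, ωT=1.432774, cosh=2.214477, sinh=1.975831; start (x,ẋ)=(-0.240416, -0.818289) → end (x,ẋ)=(-1.462326, -5.931112)

x = -1.4623, ẋ = -5.9311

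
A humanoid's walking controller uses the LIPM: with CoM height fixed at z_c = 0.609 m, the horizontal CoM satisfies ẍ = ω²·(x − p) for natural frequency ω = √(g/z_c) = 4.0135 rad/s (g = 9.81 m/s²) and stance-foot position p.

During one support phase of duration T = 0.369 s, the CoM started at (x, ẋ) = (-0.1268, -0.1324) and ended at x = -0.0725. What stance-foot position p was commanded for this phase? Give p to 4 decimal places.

p = -0.2206

ωT = 4.0135·0.369 = 1.480981; cosh(ωT) = 2.312337, sinh(ωT) = 2.084923
x(T) = p + (x₀−p)·cosh(ωT) + (ẋ₀/ω)·sinh(ωT) ⇒ p·(1 − cosh) = x(T) − x₀·cosh − (ẋ₀/ω)·sinh
numerator   = -0.0725 − (-0.1268)·2.312337 − (-0.1324/4.0135)·2.084923 = 0.289483
denominator = 1 − 2.312337 = -1.312337
p = 0.289483 / -1.312337 = -0.2206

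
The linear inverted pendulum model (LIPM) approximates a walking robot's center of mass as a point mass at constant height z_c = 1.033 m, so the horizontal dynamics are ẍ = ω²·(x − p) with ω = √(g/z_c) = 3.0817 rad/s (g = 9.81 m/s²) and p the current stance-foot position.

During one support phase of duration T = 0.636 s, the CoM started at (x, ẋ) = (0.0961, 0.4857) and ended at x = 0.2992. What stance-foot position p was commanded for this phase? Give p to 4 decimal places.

p = 0.2279

ωT = 3.0817·0.636 = 1.959961; cosh(ωT) = 3.619958, sinh(ωT) = 3.479094
x(T) = p + (x₀−p)·cosh(ωT) + (ẋ₀/ω)·sinh(ωT) ⇒ p·(1 − cosh) = x(T) − x₀·cosh − (ẋ₀/ω)·sinh
numerator   = 0.2992 − (0.0961)·3.619958 − (0.4857/3.0817)·3.479094 = -0.597010
denominator = 1 − 3.619958 = -2.619958
p = -0.597010 / -2.619958 = 0.2279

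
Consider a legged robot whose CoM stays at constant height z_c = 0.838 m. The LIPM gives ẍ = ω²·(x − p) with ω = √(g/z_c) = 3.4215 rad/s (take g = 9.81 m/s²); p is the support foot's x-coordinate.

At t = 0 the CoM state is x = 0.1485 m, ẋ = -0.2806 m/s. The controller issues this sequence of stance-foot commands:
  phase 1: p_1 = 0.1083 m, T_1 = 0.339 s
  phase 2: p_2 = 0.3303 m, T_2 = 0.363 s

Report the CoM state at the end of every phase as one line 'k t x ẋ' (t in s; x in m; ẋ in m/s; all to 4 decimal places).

1 0.3390 0.0608 -0.2937
2 0.7020 -0.3114 -2.0142

phase 1: p=0.1083, T=0.339, ωT=1.159889, cosh=1.751549, sinh=1.438028; start (x,ẋ)=(0.148500, -0.280600) → end (x,ẋ)=(0.060778, -0.293692)
phase 2: p=0.3303, T=0.363, ωT=1.242004, cosh=1.875676, sinh=1.586871; start (x,ẋ)=(0.060778, -0.293692) → end (x,ẋ)=(-0.311448, -2.014233)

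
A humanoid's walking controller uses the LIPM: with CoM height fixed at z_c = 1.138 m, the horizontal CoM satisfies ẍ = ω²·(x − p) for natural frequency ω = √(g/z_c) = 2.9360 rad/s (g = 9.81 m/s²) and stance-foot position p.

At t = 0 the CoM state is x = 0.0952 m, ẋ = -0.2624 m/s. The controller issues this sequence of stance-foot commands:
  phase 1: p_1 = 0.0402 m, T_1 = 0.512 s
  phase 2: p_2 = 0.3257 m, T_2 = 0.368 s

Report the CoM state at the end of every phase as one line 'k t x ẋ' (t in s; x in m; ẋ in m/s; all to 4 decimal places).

1 0.5120 -0.0210 -0.2740
2 0.8800 -0.3655 -1.7768

phase 1: p=0.0402, T=0.512, ωT=1.503232, cosh=2.359304, sinh=2.136894; start (x,ẋ)=(0.095200, -0.262400) → end (x,ẋ)=(-0.021020, -0.274016)
phase 2: p=0.3257, T=0.368, ωT=1.080448, cosh=1.642721, sinh=1.303278; start (x,ẋ)=(-0.021020, -0.274016) → end (x,ẋ)=(-0.365498, -1.776827)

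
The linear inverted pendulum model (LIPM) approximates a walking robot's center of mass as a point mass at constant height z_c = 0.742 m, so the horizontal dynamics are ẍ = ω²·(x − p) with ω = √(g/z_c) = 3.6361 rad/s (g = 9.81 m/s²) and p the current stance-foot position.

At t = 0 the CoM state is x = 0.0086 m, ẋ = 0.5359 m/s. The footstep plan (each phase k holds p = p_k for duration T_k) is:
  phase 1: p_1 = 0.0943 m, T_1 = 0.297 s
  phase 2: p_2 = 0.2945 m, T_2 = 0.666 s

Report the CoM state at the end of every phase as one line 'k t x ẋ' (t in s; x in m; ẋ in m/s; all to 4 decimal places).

1 0.2970 0.1455 0.4741
2 0.9630 0.1775 -0.3354

phase 1: p=0.0943, T=0.297, ωT=1.079922, cosh=1.642036, sinh=1.302413; start (x,ẋ)=(0.008600, 0.535900) → end (x,ẋ)=(0.145531, 0.474117)
phase 2: p=0.2945, T=0.666, ωT=2.421643, cosh=5.676561, sinh=5.587786; start (x,ẋ)=(0.145531, 0.474117) → end (x,ẋ)=(0.177471, -0.335353)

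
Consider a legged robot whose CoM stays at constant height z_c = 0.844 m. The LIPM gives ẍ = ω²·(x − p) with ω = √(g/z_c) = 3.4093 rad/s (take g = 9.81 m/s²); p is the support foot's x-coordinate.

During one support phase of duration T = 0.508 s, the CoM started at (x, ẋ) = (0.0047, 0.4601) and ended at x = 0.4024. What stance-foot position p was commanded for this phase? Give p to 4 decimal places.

p = -0.0101

ωT = 3.4093·0.508 = 1.731924; cosh(ωT) = 2.914231, sinh(ωT) = 2.737288
x(T) = p + (x₀−p)·cosh(ωT) + (ẋ₀/ω)·sinh(ωT) ⇒ p·(1 − cosh) = x(T) − x₀·cosh − (ẋ₀/ω)·sinh
numerator   = 0.4024 − (0.0047)·2.914231 − (0.4601/3.4093)·2.737288 = 0.019294
denominator = 1 − 2.914231 = -1.914231
p = 0.019294 / -1.914231 = -0.0101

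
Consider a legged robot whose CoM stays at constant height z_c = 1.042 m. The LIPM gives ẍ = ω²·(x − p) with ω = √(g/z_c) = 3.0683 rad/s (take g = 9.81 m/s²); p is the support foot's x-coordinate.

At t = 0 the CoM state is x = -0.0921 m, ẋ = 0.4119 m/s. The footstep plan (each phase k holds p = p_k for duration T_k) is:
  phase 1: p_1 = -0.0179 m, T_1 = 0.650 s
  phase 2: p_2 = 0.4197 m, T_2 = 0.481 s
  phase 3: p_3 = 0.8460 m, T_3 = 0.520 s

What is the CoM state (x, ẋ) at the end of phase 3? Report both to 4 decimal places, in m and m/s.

phase 1: p=-0.0179, T=0.650, ωT=1.994395, cosh=3.741926, sinh=3.605830; start (x,ẋ)=(-0.092100, 0.411900) → end (x,ẋ)=(0.188509, 0.720368)
phase 2: p=0.4197, T=0.481, ωT=1.475852, cosh=2.301673, sinh=2.073089; start (x,ẋ)=(0.188509, 0.720368) → end (x,ẋ)=(0.374289, 0.187478)
phase 3: p=0.8460, T=0.520, ωT=1.595516, cosh=2.566838, sinh=2.364034; start (x,ẋ)=(0.374289, 0.187478) → end (x,ẋ)=(-0.220360, -2.940362)

x = -0.2204, ẋ = -2.9404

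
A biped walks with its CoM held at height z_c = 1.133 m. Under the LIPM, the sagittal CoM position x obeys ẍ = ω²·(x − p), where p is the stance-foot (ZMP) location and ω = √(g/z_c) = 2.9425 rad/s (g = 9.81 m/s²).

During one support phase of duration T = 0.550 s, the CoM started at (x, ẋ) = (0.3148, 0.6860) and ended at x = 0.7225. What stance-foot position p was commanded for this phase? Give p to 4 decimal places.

ωT = 2.9425·0.550 = 1.618375; cosh(ωT) = 2.621553, sinh(ωT) = 2.423333
x(T) = p + (x₀−p)·cosh(ωT) + (ẋ₀/ω)·sinh(ωT) ⇒ p·(1 − cosh) = x(T) − x₀·cosh − (ẋ₀/ω)·sinh
numerator   = 0.7225 − (0.3148)·2.621553 − (0.6860/2.9425)·2.423333 = -0.667729
denominator = 1 − 2.621553 = -1.621553
p = -0.667729 / -1.621553 = 0.4118

p = 0.4118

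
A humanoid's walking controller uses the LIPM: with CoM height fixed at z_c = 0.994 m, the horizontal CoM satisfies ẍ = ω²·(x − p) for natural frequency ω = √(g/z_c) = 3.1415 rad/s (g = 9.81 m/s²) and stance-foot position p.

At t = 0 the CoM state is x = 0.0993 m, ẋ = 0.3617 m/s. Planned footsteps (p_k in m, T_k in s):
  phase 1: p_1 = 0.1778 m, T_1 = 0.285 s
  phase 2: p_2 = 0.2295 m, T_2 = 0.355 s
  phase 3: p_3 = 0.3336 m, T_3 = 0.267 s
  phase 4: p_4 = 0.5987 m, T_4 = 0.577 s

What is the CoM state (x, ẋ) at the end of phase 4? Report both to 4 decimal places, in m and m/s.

phase 1: p=0.1778, T=0.285, ωT=0.895327, cosh=1.428306, sinh=1.019832; start (x,ẋ)=(0.099300, 0.361700) → end (x,ẋ)=(0.183097, 0.265120)
phase 2: p=0.2295, T=0.355, ωT=1.115233, cosh=1.689058, sinh=1.361219; start (x,ẋ)=(0.183097, 0.265120) → end (x,ẋ)=(0.266000, 0.249373)
phase 3: p=0.3336, T=0.267, ωT=0.838781, cosh=1.372891, sinh=0.940653; start (x,ẋ)=(0.266000, 0.249373) → end (x,ẋ)=(0.315462, 0.142600)
phase 4: p=0.5987, T=0.577, ωT=1.812645, cosh=3.144928, sinh=2.981706; start (x,ẋ)=(0.315462, 0.142600) → end (x,ẋ)=(-0.156715, -2.204628)

x = -0.1567, ẋ = -2.2046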